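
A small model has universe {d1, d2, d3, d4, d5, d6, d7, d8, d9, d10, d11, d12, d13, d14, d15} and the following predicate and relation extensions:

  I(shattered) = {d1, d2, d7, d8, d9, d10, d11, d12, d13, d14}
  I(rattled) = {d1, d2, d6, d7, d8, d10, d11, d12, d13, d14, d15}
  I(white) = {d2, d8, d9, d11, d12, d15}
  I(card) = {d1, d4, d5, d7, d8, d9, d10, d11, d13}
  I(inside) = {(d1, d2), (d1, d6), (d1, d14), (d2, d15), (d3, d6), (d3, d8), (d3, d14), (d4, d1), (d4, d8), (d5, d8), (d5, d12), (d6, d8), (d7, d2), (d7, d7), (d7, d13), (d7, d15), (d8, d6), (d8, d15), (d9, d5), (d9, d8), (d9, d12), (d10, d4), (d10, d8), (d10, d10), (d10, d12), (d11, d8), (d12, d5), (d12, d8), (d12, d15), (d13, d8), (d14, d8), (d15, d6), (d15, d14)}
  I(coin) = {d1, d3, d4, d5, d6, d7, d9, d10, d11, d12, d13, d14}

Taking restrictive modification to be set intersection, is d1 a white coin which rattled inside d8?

⟦which rattled⟧ = ⟦rattled⟧ = {d1, d2, d6, d7, d8, d10, d11, d12, d13, d14, d15}
⟦inside d8⟧ = {x : ⟨x, d8⟩ ∈ ⟦inside⟧} = {d3, d4, d5, d6, d9, d10, d11, d12, d13, d14}
⟦coin⟧ = {d1, d3, d4, d5, d6, d7, d9, d10, d11, d12, d13, d14}
… ∩ ⟦which rattled⟧ = {d1, d3, d4, d5, d6, d7, d9, d10, d11, d12, d13, d14} ∩ {d1, d2, d6, d7, d8, d10, d11, d12, d13, d14, d15} = {d1, d6, d7, d10, d11, d12, d13, d14}
… ∩ ⟦inside d8⟧ = {d1, d6, d7, d10, d11, d12, d13, d14} ∩ {d3, d4, d5, d6, d9, d10, d11, d12, d13, d14} = {d6, d10, d11, d12, d13, d14}
… ∩ ⟦white⟧ = {d6, d10, d11, d12, d13, d14} ∩ {d2, d8, d9, d11, d12, d15} = {d11, d12}
⟦white coin which rattled inside d8⟧ = {d11, d12}; d1 ∉ this set.

no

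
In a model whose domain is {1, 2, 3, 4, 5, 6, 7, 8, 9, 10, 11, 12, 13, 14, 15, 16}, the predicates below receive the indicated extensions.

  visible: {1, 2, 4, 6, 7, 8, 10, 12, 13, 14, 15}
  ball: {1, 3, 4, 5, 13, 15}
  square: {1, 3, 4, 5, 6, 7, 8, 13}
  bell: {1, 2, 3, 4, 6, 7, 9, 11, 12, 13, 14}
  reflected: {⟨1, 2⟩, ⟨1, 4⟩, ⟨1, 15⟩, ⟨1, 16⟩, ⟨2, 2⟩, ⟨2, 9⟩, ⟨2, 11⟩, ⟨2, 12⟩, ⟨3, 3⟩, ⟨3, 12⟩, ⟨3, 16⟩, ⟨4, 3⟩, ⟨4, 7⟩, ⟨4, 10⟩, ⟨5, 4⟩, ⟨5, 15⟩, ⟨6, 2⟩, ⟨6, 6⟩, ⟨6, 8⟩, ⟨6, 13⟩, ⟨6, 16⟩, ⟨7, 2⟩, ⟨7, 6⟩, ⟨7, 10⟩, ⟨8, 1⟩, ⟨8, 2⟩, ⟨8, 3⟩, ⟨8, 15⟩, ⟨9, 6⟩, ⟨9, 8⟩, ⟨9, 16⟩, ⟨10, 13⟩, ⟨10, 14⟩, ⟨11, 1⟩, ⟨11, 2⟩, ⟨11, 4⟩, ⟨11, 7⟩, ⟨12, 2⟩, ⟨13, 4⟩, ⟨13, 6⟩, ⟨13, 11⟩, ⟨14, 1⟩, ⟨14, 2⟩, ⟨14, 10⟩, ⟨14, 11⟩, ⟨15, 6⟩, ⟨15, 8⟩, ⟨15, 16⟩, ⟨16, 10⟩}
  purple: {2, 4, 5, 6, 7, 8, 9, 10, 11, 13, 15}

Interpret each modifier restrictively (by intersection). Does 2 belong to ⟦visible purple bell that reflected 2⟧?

⟦that reflected 2⟧ = {x : ⟨x, 2⟩ ∈ ⟦reflected⟧} = {1, 2, 6, 7, 8, 11, 12, 14}
⟦bell⟧ = {1, 2, 3, 4, 6, 7, 9, 11, 12, 13, 14}
… ∩ ⟦that reflected 2⟧ = {1, 2, 3, 4, 6, 7, 9, 11, 12, 13, 14} ∩ {1, 2, 6, 7, 8, 11, 12, 14} = {1, 2, 6, 7, 11, 12, 14}
… ∩ ⟦visible⟧ = {1, 2, 6, 7, 11, 12, 14} ∩ {1, 2, 4, 6, 7, 8, 10, 12, 13, 14, 15} = {1, 2, 6, 7, 12, 14}
… ∩ ⟦purple⟧ = {1, 2, 6, 7, 12, 14} ∩ {2, 4, 5, 6, 7, 8, 9, 10, 11, 13, 15} = {2, 6, 7}
⟦visible purple bell that reflected 2⟧ = {2, 6, 7}; 2 ∈ this set.

yes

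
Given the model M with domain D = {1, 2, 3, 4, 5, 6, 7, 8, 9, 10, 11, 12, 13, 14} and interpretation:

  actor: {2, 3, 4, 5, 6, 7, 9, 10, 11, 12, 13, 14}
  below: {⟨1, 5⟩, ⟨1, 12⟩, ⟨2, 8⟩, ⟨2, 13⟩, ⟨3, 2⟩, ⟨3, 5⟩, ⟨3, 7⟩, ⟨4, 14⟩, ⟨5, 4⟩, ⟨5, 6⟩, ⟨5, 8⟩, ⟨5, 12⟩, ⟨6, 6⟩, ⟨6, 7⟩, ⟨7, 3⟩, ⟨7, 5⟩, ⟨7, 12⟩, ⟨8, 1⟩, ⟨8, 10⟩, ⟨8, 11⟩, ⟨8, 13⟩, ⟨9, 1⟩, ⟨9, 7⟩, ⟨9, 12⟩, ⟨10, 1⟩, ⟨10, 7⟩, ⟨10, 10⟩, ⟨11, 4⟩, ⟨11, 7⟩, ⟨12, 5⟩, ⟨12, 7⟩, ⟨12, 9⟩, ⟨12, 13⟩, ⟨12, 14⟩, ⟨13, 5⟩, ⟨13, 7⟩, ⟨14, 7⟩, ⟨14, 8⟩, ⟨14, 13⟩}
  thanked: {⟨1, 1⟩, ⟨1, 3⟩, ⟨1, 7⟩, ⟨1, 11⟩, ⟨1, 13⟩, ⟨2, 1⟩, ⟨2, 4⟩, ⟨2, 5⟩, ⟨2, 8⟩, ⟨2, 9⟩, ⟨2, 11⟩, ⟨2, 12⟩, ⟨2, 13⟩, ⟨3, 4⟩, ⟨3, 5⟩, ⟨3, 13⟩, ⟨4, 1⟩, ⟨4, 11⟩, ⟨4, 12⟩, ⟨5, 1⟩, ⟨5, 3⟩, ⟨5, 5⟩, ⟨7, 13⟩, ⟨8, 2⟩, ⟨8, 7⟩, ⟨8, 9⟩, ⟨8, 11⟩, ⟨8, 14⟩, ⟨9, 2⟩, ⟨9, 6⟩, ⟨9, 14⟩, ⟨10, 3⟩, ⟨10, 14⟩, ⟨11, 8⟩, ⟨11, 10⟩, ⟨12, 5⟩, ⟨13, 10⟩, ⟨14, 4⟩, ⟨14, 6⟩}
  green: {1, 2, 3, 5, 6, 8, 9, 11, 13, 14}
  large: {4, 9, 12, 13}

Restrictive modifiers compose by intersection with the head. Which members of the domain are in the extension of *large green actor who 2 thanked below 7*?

⟦who 2 thanked⟧ = {x : ⟨2, x⟩ ∈ ⟦thanked⟧} = {1, 4, 5, 8, 9, 11, 12, 13}
⟦below 7⟧ = {x : ⟨x, 7⟩ ∈ ⟦below⟧} = {3, 6, 9, 10, 11, 12, 13, 14}
⟦actor⟧ = {2, 3, 4, 5, 6, 7, 9, 10, 11, 12, 13, 14}
… ∩ ⟦who 2 thanked⟧ = {2, 3, 4, 5, 6, 7, 9, 10, 11, 12, 13, 14} ∩ {1, 4, 5, 8, 9, 11, 12, 13} = {4, 5, 9, 11, 12, 13}
… ∩ ⟦below 7⟧ = {4, 5, 9, 11, 12, 13} ∩ {3, 6, 9, 10, 11, 12, 13, 14} = {9, 11, 12, 13}
… ∩ ⟦large⟧ = {9, 11, 12, 13} ∩ {4, 9, 12, 13} = {9, 12, 13}
… ∩ ⟦green⟧ = {9, 12, 13} ∩ {1, 2, 3, 5, 6, 8, 9, 11, 13, 14} = {9, 13}
So ⟦large green actor who 2 thanked below 7⟧ = {9, 13}.

{9, 13}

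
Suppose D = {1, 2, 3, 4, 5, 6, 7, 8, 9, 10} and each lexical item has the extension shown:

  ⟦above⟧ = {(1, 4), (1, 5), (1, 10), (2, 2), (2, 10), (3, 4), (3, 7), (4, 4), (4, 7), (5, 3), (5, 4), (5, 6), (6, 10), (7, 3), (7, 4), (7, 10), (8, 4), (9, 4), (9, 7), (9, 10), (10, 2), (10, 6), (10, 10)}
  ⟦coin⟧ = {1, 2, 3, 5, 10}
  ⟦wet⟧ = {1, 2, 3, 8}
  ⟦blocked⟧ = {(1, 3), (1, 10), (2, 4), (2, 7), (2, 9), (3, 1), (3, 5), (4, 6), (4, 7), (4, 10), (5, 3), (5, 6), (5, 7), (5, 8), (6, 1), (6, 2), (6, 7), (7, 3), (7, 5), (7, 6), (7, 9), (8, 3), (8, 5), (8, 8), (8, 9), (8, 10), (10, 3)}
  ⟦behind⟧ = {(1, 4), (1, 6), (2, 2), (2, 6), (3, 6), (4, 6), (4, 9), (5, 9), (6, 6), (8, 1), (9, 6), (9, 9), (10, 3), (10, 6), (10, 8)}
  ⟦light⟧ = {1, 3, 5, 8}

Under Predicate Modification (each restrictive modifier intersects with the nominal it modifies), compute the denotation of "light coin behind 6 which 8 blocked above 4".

{3}

⟦behind 6⟧ = {x : ⟨x, 6⟩ ∈ ⟦behind⟧} = {1, 2, 3, 4, 6, 9, 10}
⟦which 8 blocked⟧ = {x : ⟨8, x⟩ ∈ ⟦blocked⟧} = {3, 5, 8, 9, 10}
⟦above 4⟧ = {x : ⟨x, 4⟩ ∈ ⟦above⟧} = {1, 3, 4, 5, 7, 8, 9}
⟦coin⟧ = {1, 2, 3, 5, 10}
… ∩ ⟦behind 6⟧ = {1, 2, 3, 5, 10} ∩ {1, 2, 3, 4, 6, 9, 10} = {1, 2, 3, 10}
… ∩ ⟦which 8 blocked⟧ = {1, 2, 3, 10} ∩ {3, 5, 8, 9, 10} = {3, 10}
… ∩ ⟦above 4⟧ = {3, 10} ∩ {1, 3, 4, 5, 7, 8, 9} = {3}
… ∩ ⟦light⟧ = {3} ∩ {1, 3, 5, 8} = {3}
So ⟦light coin behind 6 which 8 blocked above 4⟧ = {3}.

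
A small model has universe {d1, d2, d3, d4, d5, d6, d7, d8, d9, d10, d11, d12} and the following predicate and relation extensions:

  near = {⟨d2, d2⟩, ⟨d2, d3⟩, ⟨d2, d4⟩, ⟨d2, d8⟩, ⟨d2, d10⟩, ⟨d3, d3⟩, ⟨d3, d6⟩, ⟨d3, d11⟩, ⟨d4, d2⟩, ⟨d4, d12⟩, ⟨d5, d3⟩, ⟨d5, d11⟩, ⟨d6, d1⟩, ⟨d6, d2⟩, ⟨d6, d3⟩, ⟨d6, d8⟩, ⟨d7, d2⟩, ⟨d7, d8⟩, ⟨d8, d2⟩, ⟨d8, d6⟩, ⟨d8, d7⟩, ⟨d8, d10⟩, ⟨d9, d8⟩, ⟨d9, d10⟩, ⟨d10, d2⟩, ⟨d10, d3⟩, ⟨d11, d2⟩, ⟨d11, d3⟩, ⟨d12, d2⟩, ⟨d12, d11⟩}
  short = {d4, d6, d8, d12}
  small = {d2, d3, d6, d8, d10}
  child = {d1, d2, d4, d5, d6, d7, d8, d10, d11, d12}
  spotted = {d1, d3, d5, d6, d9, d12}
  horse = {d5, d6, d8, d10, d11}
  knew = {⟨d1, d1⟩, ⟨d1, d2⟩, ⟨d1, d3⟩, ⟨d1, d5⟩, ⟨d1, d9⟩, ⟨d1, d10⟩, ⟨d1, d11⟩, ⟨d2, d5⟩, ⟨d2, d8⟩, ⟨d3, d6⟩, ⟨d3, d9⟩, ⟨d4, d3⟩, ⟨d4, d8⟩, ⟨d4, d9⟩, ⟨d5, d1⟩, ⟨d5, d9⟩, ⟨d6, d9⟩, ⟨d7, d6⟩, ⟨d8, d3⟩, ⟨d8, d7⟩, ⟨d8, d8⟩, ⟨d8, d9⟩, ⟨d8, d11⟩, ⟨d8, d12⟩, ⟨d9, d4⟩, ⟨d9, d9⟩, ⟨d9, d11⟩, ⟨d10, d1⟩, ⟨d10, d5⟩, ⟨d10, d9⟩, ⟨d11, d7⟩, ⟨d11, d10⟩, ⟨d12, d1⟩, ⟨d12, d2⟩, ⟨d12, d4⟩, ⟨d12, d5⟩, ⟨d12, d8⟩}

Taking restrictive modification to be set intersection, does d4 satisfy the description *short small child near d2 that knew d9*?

⟦near d2⟧ = {x : ⟨x, d2⟩ ∈ ⟦near⟧} = {d2, d4, d6, d7, d8, d10, d11, d12}
⟦that knew d9⟧ = {x : ⟨x, d9⟩ ∈ ⟦knew⟧} = {d1, d3, d4, d5, d6, d8, d9, d10}
⟦child⟧ = {d1, d2, d4, d5, d6, d7, d8, d10, d11, d12}
… ∩ ⟦near d2⟧ = {d1, d2, d4, d5, d6, d7, d8, d10, d11, d12} ∩ {d2, d4, d6, d7, d8, d10, d11, d12} = {d2, d4, d6, d7, d8, d10, d11, d12}
… ∩ ⟦that knew d9⟧ = {d2, d4, d6, d7, d8, d10, d11, d12} ∩ {d1, d3, d4, d5, d6, d8, d9, d10} = {d4, d6, d8, d10}
… ∩ ⟦short⟧ = {d4, d6, d8, d10} ∩ {d4, d6, d8, d12} = {d4, d6, d8}
… ∩ ⟦small⟧ = {d4, d6, d8} ∩ {d2, d3, d6, d8, d10} = {d6, d8}
⟦short small child near d2 that knew d9⟧ = {d6, d8}; d4 ∉ this set.

no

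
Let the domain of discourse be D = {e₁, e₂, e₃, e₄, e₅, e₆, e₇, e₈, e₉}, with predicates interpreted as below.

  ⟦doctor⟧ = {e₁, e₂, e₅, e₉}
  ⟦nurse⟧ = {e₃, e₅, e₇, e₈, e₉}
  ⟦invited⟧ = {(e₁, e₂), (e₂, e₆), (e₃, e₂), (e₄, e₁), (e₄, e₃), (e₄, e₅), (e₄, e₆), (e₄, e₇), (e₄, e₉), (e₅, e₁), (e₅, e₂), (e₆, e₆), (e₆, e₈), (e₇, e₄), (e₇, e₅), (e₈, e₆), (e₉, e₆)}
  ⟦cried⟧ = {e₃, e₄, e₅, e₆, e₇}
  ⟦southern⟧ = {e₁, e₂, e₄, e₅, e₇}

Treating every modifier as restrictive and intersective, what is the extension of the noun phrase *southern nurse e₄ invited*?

{e₅, e₇}

⟦e₄ invited⟧ = {x : ⟨e₄, x⟩ ∈ ⟦invited⟧} = {e₁, e₃, e₅, e₆, e₇, e₉}
⟦nurse⟧ = {e₃, e₅, e₇, e₈, e₉}
… ∩ ⟦e₄ invited⟧ = {e₃, e₅, e₇, e₈, e₉} ∩ {e₁, e₃, e₅, e₆, e₇, e₉} = {e₃, e₅, e₇, e₉}
… ∩ ⟦southern⟧ = {e₃, e₅, e₇, e₉} ∩ {e₁, e₂, e₄, e₅, e₇} = {e₅, e₇}
So ⟦southern nurse e₄ invited⟧ = {e₅, e₇}.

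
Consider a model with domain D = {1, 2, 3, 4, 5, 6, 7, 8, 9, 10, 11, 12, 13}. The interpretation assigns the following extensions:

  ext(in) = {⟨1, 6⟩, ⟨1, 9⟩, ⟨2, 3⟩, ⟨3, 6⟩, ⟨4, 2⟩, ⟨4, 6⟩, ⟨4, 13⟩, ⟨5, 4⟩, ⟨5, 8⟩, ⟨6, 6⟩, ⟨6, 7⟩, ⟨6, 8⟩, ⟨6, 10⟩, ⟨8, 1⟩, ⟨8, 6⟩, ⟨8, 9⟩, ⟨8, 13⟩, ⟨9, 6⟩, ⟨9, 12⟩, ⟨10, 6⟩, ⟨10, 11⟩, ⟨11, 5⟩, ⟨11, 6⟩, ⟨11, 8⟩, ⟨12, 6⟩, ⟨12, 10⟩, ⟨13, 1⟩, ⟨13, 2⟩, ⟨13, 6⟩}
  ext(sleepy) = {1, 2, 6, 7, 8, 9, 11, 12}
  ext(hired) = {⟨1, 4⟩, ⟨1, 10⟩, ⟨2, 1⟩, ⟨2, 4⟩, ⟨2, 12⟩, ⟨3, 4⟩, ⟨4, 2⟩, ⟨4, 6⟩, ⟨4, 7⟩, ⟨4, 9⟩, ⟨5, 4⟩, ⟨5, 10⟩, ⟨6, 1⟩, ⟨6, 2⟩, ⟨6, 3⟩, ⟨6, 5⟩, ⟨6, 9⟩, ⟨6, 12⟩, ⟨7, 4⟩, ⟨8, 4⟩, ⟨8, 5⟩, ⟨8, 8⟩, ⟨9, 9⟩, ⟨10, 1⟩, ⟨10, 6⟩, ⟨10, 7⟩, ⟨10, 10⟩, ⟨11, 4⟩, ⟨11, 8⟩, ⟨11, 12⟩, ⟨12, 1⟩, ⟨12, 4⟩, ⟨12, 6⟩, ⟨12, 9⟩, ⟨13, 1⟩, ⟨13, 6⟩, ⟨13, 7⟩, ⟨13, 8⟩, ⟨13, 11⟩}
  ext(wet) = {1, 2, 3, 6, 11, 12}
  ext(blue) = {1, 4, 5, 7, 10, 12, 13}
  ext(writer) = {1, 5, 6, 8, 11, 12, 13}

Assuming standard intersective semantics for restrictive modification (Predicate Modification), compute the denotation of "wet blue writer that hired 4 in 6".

⟦that hired 4⟧ = {x : ⟨x, 4⟩ ∈ ⟦hired⟧} = {1, 2, 3, 5, 7, 8, 11, 12}
⟦in 6⟧ = {x : ⟨x, 6⟩ ∈ ⟦in⟧} = {1, 3, 4, 6, 8, 9, 10, 11, 12, 13}
⟦writer⟧ = {1, 5, 6, 8, 11, 12, 13}
… ∩ ⟦that hired 4⟧ = {1, 5, 6, 8, 11, 12, 13} ∩ {1, 2, 3, 5, 7, 8, 11, 12} = {1, 5, 8, 11, 12}
… ∩ ⟦in 6⟧ = {1, 5, 8, 11, 12} ∩ {1, 3, 4, 6, 8, 9, 10, 11, 12, 13} = {1, 8, 11, 12}
… ∩ ⟦wet⟧ = {1, 8, 11, 12} ∩ {1, 2, 3, 6, 11, 12} = {1, 11, 12}
… ∩ ⟦blue⟧ = {1, 11, 12} ∩ {1, 4, 5, 7, 10, 12, 13} = {1, 12}
So ⟦wet blue writer that hired 4 in 6⟧ = {1, 12}.

{1, 12}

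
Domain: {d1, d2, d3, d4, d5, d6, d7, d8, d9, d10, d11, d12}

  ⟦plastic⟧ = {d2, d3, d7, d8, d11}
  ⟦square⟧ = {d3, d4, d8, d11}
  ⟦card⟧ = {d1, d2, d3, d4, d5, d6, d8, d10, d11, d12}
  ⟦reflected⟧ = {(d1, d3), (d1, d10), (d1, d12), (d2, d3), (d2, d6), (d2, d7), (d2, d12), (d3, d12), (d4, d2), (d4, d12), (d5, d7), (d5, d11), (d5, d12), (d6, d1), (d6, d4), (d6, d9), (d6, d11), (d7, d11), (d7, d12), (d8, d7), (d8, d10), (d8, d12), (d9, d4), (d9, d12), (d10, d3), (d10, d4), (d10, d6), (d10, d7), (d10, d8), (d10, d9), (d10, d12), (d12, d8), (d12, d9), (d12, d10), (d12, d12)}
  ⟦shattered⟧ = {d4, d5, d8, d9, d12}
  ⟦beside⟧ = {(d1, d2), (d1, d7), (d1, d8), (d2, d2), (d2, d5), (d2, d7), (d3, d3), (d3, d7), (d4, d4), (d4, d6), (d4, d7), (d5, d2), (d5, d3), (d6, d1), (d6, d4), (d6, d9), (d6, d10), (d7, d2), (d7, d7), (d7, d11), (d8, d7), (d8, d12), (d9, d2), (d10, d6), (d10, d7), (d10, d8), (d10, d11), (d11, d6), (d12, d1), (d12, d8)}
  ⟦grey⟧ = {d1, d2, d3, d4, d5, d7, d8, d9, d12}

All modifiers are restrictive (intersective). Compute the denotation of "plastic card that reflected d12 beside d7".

⟦that reflected d12⟧ = {x : ⟨x, d12⟩ ∈ ⟦reflected⟧} = {d1, d2, d3, d4, d5, d7, d8, d9, d10, d12}
⟦beside d7⟧ = {x : ⟨x, d7⟩ ∈ ⟦beside⟧} = {d1, d2, d3, d4, d7, d8, d10}
⟦card⟧ = {d1, d2, d3, d4, d5, d6, d8, d10, d11, d12}
… ∩ ⟦that reflected d12⟧ = {d1, d2, d3, d4, d5, d6, d8, d10, d11, d12} ∩ {d1, d2, d3, d4, d5, d7, d8, d9, d10, d12} = {d1, d2, d3, d4, d5, d8, d10, d12}
… ∩ ⟦beside d7⟧ = {d1, d2, d3, d4, d5, d8, d10, d12} ∩ {d1, d2, d3, d4, d7, d8, d10} = {d1, d2, d3, d4, d8, d10}
… ∩ ⟦plastic⟧ = {d1, d2, d3, d4, d8, d10} ∩ {d2, d3, d7, d8, d11} = {d2, d3, d8}
So ⟦plastic card that reflected d12 beside d7⟧ = {d2, d3, d8}.

{d2, d3, d8}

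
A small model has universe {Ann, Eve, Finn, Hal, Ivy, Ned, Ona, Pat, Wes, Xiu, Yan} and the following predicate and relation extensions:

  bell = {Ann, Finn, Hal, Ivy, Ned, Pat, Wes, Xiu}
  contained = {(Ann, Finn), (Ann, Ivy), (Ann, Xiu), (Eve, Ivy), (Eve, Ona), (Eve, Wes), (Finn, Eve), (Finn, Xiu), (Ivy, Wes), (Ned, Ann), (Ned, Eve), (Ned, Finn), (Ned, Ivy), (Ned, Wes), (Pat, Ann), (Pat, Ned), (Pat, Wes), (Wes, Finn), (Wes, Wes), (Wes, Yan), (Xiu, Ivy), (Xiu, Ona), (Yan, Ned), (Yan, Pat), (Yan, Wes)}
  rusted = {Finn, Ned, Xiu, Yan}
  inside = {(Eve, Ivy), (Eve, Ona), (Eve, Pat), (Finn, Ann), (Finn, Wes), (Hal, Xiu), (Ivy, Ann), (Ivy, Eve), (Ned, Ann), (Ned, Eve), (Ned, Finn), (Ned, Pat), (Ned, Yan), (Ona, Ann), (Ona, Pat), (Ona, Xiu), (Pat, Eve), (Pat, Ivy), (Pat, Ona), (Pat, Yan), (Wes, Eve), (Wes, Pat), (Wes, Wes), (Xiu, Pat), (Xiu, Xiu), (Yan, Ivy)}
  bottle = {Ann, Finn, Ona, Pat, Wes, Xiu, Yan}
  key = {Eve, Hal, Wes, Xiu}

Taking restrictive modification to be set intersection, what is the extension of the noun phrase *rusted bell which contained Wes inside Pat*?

⟦which contained Wes⟧ = {x : ⟨x, Wes⟩ ∈ ⟦contained⟧} = {Eve, Ivy, Ned, Pat, Wes, Yan}
⟦inside Pat⟧ = {x : ⟨x, Pat⟩ ∈ ⟦inside⟧} = {Eve, Ned, Ona, Wes, Xiu}
⟦bell⟧ = {Ann, Finn, Hal, Ivy, Ned, Pat, Wes, Xiu}
… ∩ ⟦which contained Wes⟧ = {Ann, Finn, Hal, Ivy, Ned, Pat, Wes, Xiu} ∩ {Eve, Ivy, Ned, Pat, Wes, Yan} = {Ivy, Ned, Pat, Wes}
… ∩ ⟦inside Pat⟧ = {Ivy, Ned, Pat, Wes} ∩ {Eve, Ned, Ona, Wes, Xiu} = {Ned, Wes}
… ∩ ⟦rusted⟧ = {Ned, Wes} ∩ {Finn, Ned, Xiu, Yan} = {Ned}
So ⟦rusted bell which contained Wes inside Pat⟧ = {Ned}.

{Ned}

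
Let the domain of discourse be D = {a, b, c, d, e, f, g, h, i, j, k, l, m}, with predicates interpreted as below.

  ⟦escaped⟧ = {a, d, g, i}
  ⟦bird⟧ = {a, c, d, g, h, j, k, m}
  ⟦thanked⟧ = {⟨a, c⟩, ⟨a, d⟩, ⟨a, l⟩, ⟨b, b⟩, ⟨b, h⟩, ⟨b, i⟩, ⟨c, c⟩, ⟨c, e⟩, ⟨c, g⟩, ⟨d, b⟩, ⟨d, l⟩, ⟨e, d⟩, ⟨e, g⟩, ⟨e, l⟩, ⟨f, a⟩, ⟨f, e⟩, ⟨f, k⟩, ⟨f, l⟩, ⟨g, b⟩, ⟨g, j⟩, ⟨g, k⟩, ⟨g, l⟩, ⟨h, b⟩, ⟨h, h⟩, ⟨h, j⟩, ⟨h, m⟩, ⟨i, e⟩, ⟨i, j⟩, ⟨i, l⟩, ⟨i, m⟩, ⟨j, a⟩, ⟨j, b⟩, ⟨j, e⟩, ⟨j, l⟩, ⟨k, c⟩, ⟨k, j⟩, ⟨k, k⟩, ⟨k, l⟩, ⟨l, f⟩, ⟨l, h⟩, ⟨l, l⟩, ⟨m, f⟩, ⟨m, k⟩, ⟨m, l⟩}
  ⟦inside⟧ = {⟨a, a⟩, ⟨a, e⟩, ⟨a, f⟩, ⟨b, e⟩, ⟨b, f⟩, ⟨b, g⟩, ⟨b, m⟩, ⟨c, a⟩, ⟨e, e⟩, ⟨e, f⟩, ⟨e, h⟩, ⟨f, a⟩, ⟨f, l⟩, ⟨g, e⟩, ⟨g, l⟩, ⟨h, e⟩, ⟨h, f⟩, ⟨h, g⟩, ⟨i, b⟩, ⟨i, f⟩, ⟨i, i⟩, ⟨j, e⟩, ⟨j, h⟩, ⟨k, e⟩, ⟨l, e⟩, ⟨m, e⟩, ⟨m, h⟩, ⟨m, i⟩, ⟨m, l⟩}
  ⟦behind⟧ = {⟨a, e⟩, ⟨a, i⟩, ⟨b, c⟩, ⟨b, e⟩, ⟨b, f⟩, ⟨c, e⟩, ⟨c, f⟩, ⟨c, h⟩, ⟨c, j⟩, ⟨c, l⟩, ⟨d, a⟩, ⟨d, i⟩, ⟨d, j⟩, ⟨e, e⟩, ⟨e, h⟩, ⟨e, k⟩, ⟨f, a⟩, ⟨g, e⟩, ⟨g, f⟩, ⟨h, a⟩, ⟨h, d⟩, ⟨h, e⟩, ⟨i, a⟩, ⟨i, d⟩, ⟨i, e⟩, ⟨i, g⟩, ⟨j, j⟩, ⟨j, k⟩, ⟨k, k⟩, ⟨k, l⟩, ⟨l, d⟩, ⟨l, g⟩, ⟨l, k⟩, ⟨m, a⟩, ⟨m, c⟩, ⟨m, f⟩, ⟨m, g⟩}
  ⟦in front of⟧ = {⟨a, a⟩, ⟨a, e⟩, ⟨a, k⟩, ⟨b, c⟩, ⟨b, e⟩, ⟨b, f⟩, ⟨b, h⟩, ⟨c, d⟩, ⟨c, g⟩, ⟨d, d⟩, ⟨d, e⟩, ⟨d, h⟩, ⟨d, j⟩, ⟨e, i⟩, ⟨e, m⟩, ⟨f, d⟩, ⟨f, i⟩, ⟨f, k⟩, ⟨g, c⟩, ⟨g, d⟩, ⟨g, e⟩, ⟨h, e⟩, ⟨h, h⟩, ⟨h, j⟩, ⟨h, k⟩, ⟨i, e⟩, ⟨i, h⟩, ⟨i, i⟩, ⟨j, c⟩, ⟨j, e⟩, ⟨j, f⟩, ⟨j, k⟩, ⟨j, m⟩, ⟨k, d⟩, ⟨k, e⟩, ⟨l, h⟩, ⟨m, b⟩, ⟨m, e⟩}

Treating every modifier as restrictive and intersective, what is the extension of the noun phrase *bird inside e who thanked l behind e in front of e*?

⟦inside e⟧ = {x : ⟨x, e⟩ ∈ ⟦inside⟧} = {a, b, e, g, h, j, k, l, m}
⟦who thanked l⟧ = {x : ⟨x, l⟩ ∈ ⟦thanked⟧} = {a, d, e, f, g, i, j, k, l, m}
⟦behind e⟧ = {x : ⟨x, e⟩ ∈ ⟦behind⟧} = {a, b, c, e, g, h, i}
⟦in front of e⟧ = {x : ⟨x, e⟩ ∈ ⟦in front of⟧} = {a, b, d, g, h, i, j, k, m}
⟦bird⟧ = {a, c, d, g, h, j, k, m}
… ∩ ⟦inside e⟧ = {a, c, d, g, h, j, k, m} ∩ {a, b, e, g, h, j, k, l, m} = {a, g, h, j, k, m}
… ∩ ⟦who thanked l⟧ = {a, g, h, j, k, m} ∩ {a, d, e, f, g, i, j, k, l, m} = {a, g, j, k, m}
… ∩ ⟦behind e⟧ = {a, g, j, k, m} ∩ {a, b, c, e, g, h, i} = {a, g}
… ∩ ⟦in front of e⟧ = {a, g} ∩ {a, b, d, g, h, i, j, k, m} = {a, g}
So ⟦bird inside e who thanked l behind e in front of e⟧ = {a, g}.

{a, g}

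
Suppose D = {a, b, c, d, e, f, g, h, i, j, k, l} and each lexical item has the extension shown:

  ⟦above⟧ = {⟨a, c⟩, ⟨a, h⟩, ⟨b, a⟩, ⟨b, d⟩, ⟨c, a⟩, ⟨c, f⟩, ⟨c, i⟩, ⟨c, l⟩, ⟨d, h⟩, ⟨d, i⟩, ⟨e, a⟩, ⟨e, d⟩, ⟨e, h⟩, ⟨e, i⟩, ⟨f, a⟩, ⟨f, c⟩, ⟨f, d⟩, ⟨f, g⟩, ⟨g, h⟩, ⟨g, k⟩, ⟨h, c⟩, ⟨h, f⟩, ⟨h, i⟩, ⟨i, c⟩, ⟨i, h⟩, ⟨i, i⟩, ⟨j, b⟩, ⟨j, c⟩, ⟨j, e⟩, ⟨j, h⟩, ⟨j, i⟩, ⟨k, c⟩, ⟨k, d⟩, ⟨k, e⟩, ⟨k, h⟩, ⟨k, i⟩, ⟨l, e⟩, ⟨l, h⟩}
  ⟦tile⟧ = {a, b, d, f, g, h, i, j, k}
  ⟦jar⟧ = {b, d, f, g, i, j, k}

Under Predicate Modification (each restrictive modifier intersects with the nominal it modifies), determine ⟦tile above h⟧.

⟦above h⟧ = {x : ⟨x, h⟩ ∈ ⟦above⟧} = {a, d, e, g, i, j, k, l}
⟦tile⟧ = {a, b, d, f, g, h, i, j, k}
… ∩ ⟦above h⟧ = {a, b, d, f, g, h, i, j, k} ∩ {a, d, e, g, i, j, k, l} = {a, d, g, i, j, k}
So ⟦tile above h⟧ = {a, d, g, i, j, k}.

{a, d, g, i, j, k}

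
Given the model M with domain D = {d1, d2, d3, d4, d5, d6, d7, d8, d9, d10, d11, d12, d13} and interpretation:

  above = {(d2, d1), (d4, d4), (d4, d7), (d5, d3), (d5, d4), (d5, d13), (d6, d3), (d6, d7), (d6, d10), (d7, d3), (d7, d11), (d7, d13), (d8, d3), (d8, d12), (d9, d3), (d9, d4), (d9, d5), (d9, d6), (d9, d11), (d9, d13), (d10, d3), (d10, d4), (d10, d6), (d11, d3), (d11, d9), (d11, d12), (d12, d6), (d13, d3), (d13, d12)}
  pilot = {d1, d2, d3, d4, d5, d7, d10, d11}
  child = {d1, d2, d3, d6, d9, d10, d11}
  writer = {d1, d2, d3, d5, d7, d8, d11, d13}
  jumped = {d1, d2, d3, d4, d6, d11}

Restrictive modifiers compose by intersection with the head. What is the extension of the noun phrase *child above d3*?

{d6, d9, d10, d11}

⟦above d3⟧ = {x : ⟨x, d3⟩ ∈ ⟦above⟧} = {d5, d6, d7, d8, d9, d10, d11, d13}
⟦child⟧ = {d1, d2, d3, d6, d9, d10, d11}
… ∩ ⟦above d3⟧ = {d1, d2, d3, d6, d9, d10, d11} ∩ {d5, d6, d7, d8, d9, d10, d11, d13} = {d6, d9, d10, d11}
So ⟦child above d3⟧ = {d6, d9, d10, d11}.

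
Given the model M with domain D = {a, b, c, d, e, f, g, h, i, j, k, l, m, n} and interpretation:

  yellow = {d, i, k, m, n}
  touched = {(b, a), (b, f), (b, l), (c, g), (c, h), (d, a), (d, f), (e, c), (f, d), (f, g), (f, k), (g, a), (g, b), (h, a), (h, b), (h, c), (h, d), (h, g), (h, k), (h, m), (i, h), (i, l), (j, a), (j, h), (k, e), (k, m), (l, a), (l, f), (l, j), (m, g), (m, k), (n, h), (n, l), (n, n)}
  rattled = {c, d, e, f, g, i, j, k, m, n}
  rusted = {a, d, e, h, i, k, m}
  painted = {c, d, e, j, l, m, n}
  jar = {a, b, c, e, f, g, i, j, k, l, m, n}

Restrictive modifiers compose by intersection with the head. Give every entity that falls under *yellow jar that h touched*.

{k, m}

⟦that h touched⟧ = {x : ⟨h, x⟩ ∈ ⟦touched⟧} = {a, b, c, d, g, k, m}
⟦jar⟧ = {a, b, c, e, f, g, i, j, k, l, m, n}
… ∩ ⟦that h touched⟧ = {a, b, c, e, f, g, i, j, k, l, m, n} ∩ {a, b, c, d, g, k, m} = {a, b, c, g, k, m}
… ∩ ⟦yellow⟧ = {a, b, c, g, k, m} ∩ {d, i, k, m, n} = {k, m}
So ⟦yellow jar that h touched⟧ = {k, m}.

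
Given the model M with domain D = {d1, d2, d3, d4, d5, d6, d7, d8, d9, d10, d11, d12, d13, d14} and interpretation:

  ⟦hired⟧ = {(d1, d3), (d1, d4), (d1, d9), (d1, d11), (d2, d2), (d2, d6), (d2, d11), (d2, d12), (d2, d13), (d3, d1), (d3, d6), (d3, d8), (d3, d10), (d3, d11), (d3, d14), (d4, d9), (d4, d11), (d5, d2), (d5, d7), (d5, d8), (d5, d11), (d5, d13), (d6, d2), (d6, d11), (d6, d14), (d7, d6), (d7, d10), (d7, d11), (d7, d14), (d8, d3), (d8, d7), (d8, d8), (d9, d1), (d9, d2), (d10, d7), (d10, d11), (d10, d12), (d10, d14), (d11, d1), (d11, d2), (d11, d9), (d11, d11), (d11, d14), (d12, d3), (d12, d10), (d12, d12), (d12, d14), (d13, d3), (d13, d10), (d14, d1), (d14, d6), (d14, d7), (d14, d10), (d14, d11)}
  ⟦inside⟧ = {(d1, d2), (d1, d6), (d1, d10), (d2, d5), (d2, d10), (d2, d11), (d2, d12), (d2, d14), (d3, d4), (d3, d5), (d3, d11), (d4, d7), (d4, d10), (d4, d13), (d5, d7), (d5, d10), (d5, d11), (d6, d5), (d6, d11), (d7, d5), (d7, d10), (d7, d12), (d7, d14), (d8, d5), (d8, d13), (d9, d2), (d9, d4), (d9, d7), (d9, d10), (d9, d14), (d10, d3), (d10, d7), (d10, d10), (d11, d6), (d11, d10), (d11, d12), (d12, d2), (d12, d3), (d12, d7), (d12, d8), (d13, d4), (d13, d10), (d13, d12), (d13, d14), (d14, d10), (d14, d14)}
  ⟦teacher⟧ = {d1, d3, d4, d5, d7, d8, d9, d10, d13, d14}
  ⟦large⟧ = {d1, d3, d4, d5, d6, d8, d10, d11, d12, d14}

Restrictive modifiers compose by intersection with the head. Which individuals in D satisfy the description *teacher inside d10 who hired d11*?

⟦inside d10⟧ = {x : ⟨x, d10⟩ ∈ ⟦inside⟧} = {d1, d2, d4, d5, d7, d9, d10, d11, d13, d14}
⟦who hired d11⟧ = {x : ⟨x, d11⟩ ∈ ⟦hired⟧} = {d1, d2, d3, d4, d5, d6, d7, d10, d11, d14}
⟦teacher⟧ = {d1, d3, d4, d5, d7, d8, d9, d10, d13, d14}
… ∩ ⟦inside d10⟧ = {d1, d3, d4, d5, d7, d8, d9, d10, d13, d14} ∩ {d1, d2, d4, d5, d7, d9, d10, d11, d13, d14} = {d1, d4, d5, d7, d9, d10, d13, d14}
… ∩ ⟦who hired d11⟧ = {d1, d4, d5, d7, d9, d10, d13, d14} ∩ {d1, d2, d3, d4, d5, d6, d7, d10, d11, d14} = {d1, d4, d5, d7, d10, d14}
So ⟦teacher inside d10 who hired d11⟧ = {d1, d4, d5, d7, d10, d14}.

{d1, d4, d5, d7, d10, d14}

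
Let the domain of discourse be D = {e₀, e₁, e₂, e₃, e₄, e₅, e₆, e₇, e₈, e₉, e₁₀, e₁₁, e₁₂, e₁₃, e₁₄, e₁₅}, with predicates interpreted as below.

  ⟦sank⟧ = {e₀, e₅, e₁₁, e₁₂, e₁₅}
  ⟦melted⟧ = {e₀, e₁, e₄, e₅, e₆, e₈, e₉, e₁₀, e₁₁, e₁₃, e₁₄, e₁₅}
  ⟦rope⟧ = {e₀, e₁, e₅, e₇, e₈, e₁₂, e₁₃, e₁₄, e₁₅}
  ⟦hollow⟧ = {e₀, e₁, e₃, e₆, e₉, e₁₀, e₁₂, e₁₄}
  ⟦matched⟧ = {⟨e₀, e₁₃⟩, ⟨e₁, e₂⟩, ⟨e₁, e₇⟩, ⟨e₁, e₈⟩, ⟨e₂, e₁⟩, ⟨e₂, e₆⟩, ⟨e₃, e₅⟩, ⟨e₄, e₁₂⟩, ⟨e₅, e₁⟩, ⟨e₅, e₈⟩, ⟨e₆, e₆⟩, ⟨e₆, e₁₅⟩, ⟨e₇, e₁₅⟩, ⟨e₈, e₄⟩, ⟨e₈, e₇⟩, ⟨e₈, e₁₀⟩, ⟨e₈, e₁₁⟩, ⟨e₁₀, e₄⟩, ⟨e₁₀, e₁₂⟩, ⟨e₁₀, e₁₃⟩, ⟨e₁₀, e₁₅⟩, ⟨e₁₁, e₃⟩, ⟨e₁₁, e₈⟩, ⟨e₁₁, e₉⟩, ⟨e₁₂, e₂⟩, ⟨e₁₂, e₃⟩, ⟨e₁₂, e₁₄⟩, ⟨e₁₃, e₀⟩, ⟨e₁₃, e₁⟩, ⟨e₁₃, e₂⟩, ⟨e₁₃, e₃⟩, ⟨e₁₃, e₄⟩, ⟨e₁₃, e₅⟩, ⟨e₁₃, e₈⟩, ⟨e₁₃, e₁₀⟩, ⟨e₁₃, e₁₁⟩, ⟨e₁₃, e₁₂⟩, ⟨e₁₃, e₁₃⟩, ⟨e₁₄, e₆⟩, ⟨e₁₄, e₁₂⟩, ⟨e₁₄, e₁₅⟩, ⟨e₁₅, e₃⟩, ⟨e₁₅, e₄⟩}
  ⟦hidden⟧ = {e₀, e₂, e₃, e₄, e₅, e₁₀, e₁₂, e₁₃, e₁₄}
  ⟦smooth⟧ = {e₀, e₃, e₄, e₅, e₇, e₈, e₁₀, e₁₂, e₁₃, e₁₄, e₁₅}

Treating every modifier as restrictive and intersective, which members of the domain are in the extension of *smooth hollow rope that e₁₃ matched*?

⟦that e₁₃ matched⟧ = {x : ⟨e₁₃, x⟩ ∈ ⟦matched⟧} = {e₀, e₁, e₂, e₃, e₄, e₅, e₈, e₁₀, e₁₁, e₁₂, e₁₃}
⟦rope⟧ = {e₀, e₁, e₅, e₇, e₈, e₁₂, e₁₃, e₁₄, e₁₅}
… ∩ ⟦that e₁₃ matched⟧ = {e₀, e₁, e₅, e₇, e₈, e₁₂, e₁₃, e₁₄, e₁₅} ∩ {e₀, e₁, e₂, e₃, e₄, e₅, e₈, e₁₀, e₁₁, e₁₂, e₁₃} = {e₀, e₁, e₅, e₈, e₁₂, e₁₃}
… ∩ ⟦smooth⟧ = {e₀, e₁, e₅, e₈, e₁₂, e₁₃} ∩ {e₀, e₃, e₄, e₅, e₇, e₈, e₁₀, e₁₂, e₁₃, e₁₄, e₁₅} = {e₀, e₅, e₈, e₁₂, e₁₃}
… ∩ ⟦hollow⟧ = {e₀, e₅, e₈, e₁₂, e₁₃} ∩ {e₀, e₁, e₃, e₆, e₉, e₁₀, e₁₂, e₁₄} = {e₀, e₁₂}
So ⟦smooth hollow rope that e₁₃ matched⟧ = {e₀, e₁₂}.

{e₀, e₁₂}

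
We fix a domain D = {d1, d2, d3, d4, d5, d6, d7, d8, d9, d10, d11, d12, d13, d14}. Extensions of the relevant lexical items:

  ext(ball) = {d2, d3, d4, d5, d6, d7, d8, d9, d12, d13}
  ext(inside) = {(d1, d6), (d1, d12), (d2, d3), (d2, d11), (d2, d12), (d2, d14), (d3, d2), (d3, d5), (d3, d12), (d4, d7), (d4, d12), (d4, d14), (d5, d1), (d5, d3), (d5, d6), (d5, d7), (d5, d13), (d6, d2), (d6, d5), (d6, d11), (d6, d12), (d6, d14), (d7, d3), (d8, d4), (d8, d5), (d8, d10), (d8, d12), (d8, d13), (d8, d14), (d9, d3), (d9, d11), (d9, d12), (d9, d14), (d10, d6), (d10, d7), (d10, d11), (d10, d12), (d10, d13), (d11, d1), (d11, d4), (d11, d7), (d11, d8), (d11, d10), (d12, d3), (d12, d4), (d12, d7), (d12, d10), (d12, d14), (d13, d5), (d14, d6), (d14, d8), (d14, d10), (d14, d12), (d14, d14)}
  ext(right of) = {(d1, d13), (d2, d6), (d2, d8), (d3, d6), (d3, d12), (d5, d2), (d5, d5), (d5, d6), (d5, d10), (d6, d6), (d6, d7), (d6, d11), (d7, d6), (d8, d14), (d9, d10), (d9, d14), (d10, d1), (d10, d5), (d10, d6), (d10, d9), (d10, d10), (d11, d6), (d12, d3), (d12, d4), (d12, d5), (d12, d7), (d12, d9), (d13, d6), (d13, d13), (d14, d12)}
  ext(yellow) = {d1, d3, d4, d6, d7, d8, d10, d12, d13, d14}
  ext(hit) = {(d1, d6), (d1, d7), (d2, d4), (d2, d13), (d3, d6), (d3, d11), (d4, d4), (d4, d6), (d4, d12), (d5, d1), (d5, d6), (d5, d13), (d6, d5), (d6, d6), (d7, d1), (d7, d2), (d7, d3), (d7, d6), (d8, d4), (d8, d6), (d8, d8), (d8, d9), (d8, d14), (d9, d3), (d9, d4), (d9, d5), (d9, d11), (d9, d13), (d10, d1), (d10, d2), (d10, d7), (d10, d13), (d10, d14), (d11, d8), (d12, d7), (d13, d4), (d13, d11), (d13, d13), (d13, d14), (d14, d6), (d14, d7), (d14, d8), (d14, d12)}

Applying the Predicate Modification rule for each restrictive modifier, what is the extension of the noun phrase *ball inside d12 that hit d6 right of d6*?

⟦inside d12⟧ = {x : ⟨x, d12⟩ ∈ ⟦inside⟧} = {d1, d2, d3, d4, d6, d8, d9, d10, d14}
⟦that hit d6⟧ = {x : ⟨x, d6⟩ ∈ ⟦hit⟧} = {d1, d3, d4, d5, d6, d7, d8, d14}
⟦right of d6⟧ = {x : ⟨x, d6⟩ ∈ ⟦right of⟧} = {d2, d3, d5, d6, d7, d10, d11, d13}
⟦ball⟧ = {d2, d3, d4, d5, d6, d7, d8, d9, d12, d13}
… ∩ ⟦inside d12⟧ = {d2, d3, d4, d5, d6, d7, d8, d9, d12, d13} ∩ {d1, d2, d3, d4, d6, d8, d9, d10, d14} = {d2, d3, d4, d6, d8, d9}
… ∩ ⟦that hit d6⟧ = {d2, d3, d4, d6, d8, d9} ∩ {d1, d3, d4, d5, d6, d7, d8, d14} = {d3, d4, d6, d8}
… ∩ ⟦right of d6⟧ = {d3, d4, d6, d8} ∩ {d2, d3, d5, d6, d7, d10, d11, d13} = {d3, d6}
So ⟦ball inside d12 that hit d6 right of d6⟧ = {d3, d6}.

{d3, d6}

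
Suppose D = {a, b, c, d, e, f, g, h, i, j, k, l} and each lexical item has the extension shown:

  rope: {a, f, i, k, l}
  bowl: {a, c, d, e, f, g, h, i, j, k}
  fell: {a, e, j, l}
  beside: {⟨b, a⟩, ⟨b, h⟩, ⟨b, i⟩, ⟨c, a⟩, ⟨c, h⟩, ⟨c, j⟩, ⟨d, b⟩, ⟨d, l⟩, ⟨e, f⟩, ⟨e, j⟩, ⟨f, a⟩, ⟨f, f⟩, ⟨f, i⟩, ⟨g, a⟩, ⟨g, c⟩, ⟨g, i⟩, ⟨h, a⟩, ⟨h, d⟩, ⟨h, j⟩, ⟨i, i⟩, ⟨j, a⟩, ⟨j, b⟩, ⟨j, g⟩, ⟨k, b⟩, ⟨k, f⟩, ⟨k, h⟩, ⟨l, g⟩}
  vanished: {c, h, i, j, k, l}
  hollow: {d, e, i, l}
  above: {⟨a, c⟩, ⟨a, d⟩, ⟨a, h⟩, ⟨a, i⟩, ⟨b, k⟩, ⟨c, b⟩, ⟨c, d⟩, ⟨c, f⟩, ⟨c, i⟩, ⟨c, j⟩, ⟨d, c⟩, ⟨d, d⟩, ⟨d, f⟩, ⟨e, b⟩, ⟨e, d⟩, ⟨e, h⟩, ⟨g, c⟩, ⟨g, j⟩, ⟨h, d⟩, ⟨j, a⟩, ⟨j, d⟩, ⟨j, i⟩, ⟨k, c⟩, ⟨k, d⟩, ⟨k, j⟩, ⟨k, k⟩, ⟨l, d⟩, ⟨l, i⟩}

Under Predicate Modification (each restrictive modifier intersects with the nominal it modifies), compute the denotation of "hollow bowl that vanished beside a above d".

⟦that vanished⟧ = ⟦vanished⟧ = {c, h, i, j, k, l}
⟦beside a⟧ = {x : ⟨x, a⟩ ∈ ⟦beside⟧} = {b, c, f, g, h, j}
⟦above d⟧ = {x : ⟨x, d⟩ ∈ ⟦above⟧} = {a, c, d, e, h, j, k, l}
⟦bowl⟧ = {a, c, d, e, f, g, h, i, j, k}
… ∩ ⟦that vanished⟧ = {a, c, d, e, f, g, h, i, j, k} ∩ {c, h, i, j, k, l} = {c, h, i, j, k}
… ∩ ⟦beside a⟧ = {c, h, i, j, k} ∩ {b, c, f, g, h, j} = {c, h, j}
… ∩ ⟦above d⟧ = {c, h, j} ∩ {a, c, d, e, h, j, k, l} = {c, h, j}
… ∩ ⟦hollow⟧ = {c, h, j} ∩ {d, e, i, l} = ∅
So ⟦hollow bowl that vanished beside a above d⟧ = { }.

{ }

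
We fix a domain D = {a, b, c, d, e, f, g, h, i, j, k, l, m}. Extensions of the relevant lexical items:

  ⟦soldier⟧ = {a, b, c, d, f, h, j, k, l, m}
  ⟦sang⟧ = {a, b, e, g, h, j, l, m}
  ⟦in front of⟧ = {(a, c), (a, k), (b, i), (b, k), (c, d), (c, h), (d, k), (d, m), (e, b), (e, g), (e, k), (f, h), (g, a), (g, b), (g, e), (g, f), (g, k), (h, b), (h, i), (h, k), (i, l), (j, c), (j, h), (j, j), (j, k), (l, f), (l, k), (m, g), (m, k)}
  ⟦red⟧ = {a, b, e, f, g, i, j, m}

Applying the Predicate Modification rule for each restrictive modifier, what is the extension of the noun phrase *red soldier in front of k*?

⟦in front of k⟧ = {x : ⟨x, k⟩ ∈ ⟦in front of⟧} = {a, b, d, e, g, h, j, l, m}
⟦soldier⟧ = {a, b, c, d, f, h, j, k, l, m}
… ∩ ⟦in front of k⟧ = {a, b, c, d, f, h, j, k, l, m} ∩ {a, b, d, e, g, h, j, l, m} = {a, b, d, h, j, l, m}
… ∩ ⟦red⟧ = {a, b, d, h, j, l, m} ∩ {a, b, e, f, g, i, j, m} = {a, b, j, m}
So ⟦red soldier in front of k⟧ = {a, b, j, m}.

{a, b, j, m}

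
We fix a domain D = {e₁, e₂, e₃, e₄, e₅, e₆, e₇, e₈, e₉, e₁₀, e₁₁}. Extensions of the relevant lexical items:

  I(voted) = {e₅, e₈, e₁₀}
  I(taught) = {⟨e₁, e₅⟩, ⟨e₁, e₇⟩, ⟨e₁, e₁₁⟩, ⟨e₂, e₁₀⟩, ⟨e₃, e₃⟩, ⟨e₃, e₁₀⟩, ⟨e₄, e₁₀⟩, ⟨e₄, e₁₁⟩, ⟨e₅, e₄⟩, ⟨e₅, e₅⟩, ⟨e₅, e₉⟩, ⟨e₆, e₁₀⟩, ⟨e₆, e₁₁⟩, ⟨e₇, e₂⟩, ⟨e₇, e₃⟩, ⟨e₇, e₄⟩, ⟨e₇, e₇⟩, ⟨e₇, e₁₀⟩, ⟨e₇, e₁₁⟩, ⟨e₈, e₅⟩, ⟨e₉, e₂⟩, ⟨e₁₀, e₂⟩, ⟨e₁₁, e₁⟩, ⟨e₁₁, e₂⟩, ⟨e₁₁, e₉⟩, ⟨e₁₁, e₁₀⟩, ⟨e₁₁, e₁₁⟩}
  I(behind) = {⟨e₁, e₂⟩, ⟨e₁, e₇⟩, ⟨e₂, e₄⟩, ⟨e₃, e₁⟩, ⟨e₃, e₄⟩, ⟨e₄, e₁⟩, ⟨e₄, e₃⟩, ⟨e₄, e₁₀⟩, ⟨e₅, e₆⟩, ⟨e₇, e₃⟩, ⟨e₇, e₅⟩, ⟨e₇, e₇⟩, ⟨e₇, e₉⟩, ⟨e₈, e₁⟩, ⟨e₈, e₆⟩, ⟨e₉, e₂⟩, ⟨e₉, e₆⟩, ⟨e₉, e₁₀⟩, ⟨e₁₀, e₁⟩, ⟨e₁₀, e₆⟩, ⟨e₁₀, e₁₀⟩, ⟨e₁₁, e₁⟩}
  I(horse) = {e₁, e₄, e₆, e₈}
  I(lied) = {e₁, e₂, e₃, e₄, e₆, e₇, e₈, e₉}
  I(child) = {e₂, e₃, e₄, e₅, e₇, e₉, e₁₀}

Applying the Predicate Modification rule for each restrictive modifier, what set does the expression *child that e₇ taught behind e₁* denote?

⟦that e₇ taught⟧ = {x : ⟨e₇, x⟩ ∈ ⟦taught⟧} = {e₂, e₃, e₄, e₇, e₁₀, e₁₁}
⟦behind e₁⟧ = {x : ⟨x, e₁⟩ ∈ ⟦behind⟧} = {e₃, e₄, e₈, e₁₀, e₁₁}
⟦child⟧ = {e₂, e₃, e₄, e₅, e₇, e₉, e₁₀}
… ∩ ⟦that e₇ taught⟧ = {e₂, e₃, e₄, e₅, e₇, e₉, e₁₀} ∩ {e₂, e₃, e₄, e₇, e₁₀, e₁₁} = {e₂, e₃, e₄, e₇, e₁₀}
… ∩ ⟦behind e₁⟧ = {e₂, e₃, e₄, e₇, e₁₀} ∩ {e₃, e₄, e₈, e₁₀, e₁₁} = {e₃, e₄, e₁₀}
So ⟦child that e₇ taught behind e₁⟧ = {e₃, e₄, e₁₀}.

{e₃, e₄, e₁₀}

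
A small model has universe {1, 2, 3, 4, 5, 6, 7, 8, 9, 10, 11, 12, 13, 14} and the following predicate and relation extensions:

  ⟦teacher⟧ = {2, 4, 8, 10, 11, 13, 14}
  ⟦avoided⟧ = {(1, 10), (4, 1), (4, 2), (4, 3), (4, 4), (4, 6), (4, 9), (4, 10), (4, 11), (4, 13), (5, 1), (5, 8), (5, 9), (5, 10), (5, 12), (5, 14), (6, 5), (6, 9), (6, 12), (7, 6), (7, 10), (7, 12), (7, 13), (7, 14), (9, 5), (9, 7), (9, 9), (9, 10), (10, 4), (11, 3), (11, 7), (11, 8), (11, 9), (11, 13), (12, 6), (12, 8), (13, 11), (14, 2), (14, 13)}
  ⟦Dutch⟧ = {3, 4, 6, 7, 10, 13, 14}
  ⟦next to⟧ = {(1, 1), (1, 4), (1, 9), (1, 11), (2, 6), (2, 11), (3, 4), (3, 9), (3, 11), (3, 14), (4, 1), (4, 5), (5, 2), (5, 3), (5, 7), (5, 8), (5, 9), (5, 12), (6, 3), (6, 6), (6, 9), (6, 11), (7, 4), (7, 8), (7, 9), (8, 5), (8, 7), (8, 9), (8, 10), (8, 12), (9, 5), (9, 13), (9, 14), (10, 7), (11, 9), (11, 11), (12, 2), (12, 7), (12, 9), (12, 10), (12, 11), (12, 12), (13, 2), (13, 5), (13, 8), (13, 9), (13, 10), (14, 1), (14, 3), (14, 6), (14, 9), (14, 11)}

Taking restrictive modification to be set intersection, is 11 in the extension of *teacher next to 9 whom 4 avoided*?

yes

⟦next to 9⟧ = {x : ⟨x, 9⟩ ∈ ⟦next to⟧} = {1, 3, 5, 6, 7, 8, 11, 12, 13, 14}
⟦whom 4 avoided⟧ = {x : ⟨4, x⟩ ∈ ⟦avoided⟧} = {1, 2, 3, 4, 6, 9, 10, 11, 13}
⟦teacher⟧ = {2, 4, 8, 10, 11, 13, 14}
… ∩ ⟦next to 9⟧ = {2, 4, 8, 10, 11, 13, 14} ∩ {1, 3, 5, 6, 7, 8, 11, 12, 13, 14} = {8, 11, 13, 14}
… ∩ ⟦whom 4 avoided⟧ = {8, 11, 13, 14} ∩ {1, 2, 3, 4, 6, 9, 10, 11, 13} = {11, 13}
⟦teacher next to 9 whom 4 avoided⟧ = {11, 13}; 11 ∈ this set.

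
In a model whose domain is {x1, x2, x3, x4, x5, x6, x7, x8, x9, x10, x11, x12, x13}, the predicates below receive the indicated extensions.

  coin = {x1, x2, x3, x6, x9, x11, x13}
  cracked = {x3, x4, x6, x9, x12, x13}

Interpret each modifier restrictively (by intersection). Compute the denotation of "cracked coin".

⟦coin⟧ = {x1, x2, x3, x6, x9, x11, x13}
… ∩ ⟦cracked⟧ = {x1, x2, x3, x6, x9, x11, x13} ∩ {x3, x4, x6, x9, x12, x13} = {x3, x6, x9, x13}
So ⟦cracked coin⟧ = {x3, x6, x9, x13}.

{x3, x6, x9, x13}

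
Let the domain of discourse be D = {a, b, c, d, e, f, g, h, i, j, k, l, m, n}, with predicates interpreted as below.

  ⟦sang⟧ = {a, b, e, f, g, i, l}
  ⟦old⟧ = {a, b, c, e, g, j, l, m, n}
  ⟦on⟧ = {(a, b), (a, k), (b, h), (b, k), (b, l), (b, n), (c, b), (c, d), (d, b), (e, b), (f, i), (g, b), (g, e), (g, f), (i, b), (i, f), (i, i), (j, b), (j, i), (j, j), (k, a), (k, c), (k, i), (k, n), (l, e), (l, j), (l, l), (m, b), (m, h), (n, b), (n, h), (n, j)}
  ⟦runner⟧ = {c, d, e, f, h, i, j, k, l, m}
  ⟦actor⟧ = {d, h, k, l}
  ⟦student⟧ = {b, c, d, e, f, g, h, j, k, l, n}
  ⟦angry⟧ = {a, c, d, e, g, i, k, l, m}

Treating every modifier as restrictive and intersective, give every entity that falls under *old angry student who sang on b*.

{e, g}

⟦who sang⟧ = ⟦sang⟧ = {a, b, e, f, g, i, l}
⟦on b⟧ = {x : ⟨x, b⟩ ∈ ⟦on⟧} = {a, c, d, e, g, i, j, m, n}
⟦student⟧ = {b, c, d, e, f, g, h, j, k, l, n}
… ∩ ⟦who sang⟧ = {b, c, d, e, f, g, h, j, k, l, n} ∩ {a, b, e, f, g, i, l} = {b, e, f, g, l}
… ∩ ⟦on b⟧ = {b, e, f, g, l} ∩ {a, c, d, e, g, i, j, m, n} = {e, g}
… ∩ ⟦old⟧ = {e, g} ∩ {a, b, c, e, g, j, l, m, n} = {e, g}
… ∩ ⟦angry⟧ = {e, g} ∩ {a, c, d, e, g, i, k, l, m} = {e, g}
So ⟦old angry student who sang on b⟧ = {e, g}.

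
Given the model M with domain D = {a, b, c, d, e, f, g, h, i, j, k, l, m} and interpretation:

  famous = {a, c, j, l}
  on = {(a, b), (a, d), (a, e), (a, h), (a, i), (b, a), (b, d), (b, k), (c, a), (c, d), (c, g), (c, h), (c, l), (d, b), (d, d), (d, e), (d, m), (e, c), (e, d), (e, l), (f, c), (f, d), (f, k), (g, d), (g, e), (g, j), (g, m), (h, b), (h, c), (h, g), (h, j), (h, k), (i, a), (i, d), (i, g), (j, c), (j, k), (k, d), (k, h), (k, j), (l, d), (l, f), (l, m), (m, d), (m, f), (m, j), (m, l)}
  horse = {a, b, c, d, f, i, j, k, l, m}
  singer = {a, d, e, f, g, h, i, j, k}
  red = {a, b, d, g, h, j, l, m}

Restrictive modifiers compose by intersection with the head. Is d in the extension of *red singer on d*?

yes

⟦on d⟧ = {x : ⟨x, d⟩ ∈ ⟦on⟧} = {a, b, c, d, e, f, g, i, k, l, m}
⟦singer⟧ = {a, d, e, f, g, h, i, j, k}
… ∩ ⟦on d⟧ = {a, d, e, f, g, h, i, j, k} ∩ {a, b, c, d, e, f, g, i, k, l, m} = {a, d, e, f, g, i, k}
… ∩ ⟦red⟧ = {a, d, e, f, g, i, k} ∩ {a, b, d, g, h, j, l, m} = {a, d, g}
⟦red singer on d⟧ = {a, d, g}; d ∈ this set.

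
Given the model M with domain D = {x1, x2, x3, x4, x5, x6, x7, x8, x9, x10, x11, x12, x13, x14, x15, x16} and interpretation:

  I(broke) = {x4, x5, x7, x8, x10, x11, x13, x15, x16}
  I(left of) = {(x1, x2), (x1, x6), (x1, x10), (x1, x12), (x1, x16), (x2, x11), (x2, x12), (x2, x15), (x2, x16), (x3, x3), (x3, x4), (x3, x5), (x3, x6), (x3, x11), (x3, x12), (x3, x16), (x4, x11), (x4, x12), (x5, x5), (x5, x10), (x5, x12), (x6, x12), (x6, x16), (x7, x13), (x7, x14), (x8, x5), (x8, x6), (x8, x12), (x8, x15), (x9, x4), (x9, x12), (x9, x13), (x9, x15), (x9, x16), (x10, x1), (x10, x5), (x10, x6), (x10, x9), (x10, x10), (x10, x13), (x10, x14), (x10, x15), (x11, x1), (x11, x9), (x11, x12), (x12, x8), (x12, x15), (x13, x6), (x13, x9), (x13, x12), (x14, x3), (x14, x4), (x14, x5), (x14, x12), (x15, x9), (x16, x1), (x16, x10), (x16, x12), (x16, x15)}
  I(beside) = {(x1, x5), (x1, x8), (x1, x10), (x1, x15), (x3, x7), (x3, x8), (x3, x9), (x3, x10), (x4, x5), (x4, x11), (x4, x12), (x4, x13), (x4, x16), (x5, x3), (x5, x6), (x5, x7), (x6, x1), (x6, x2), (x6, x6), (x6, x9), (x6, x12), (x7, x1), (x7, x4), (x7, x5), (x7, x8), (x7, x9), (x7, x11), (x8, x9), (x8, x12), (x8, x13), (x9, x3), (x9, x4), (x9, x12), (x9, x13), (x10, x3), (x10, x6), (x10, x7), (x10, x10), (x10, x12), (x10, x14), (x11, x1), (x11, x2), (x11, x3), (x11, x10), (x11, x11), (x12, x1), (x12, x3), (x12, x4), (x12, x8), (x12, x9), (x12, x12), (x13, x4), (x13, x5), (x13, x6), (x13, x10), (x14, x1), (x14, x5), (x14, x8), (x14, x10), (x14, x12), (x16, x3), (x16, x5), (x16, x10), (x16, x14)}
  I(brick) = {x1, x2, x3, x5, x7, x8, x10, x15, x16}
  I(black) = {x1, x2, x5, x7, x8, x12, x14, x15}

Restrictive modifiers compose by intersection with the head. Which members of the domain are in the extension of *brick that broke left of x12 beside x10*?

{x16}

⟦that broke⟧ = ⟦broke⟧ = {x4, x5, x7, x8, x10, x11, x13, x15, x16}
⟦left of x12⟧ = {x : ⟨x, x12⟩ ∈ ⟦left of⟧} = {x1, x2, x3, x4, x5, x6, x8, x9, x11, x13, x14, x16}
⟦beside x10⟧ = {x : ⟨x, x10⟩ ∈ ⟦beside⟧} = {x1, x3, x10, x11, x13, x14, x16}
⟦brick⟧ = {x1, x2, x3, x5, x7, x8, x10, x15, x16}
… ∩ ⟦that broke⟧ = {x1, x2, x3, x5, x7, x8, x10, x15, x16} ∩ {x4, x5, x7, x8, x10, x11, x13, x15, x16} = {x5, x7, x8, x10, x15, x16}
… ∩ ⟦left of x12⟧ = {x5, x7, x8, x10, x15, x16} ∩ {x1, x2, x3, x4, x5, x6, x8, x9, x11, x13, x14, x16} = {x5, x8, x16}
… ∩ ⟦beside x10⟧ = {x5, x8, x16} ∩ {x1, x3, x10, x11, x13, x14, x16} = {x16}
So ⟦brick that broke left of x12 beside x10⟧ = {x16}.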